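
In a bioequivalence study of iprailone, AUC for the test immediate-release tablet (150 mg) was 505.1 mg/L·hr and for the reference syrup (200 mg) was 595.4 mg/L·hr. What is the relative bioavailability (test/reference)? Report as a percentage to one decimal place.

F_rel = (AUC_test/D_test) / (AUC_ref/D_ref)
      = (505.1/150) / (595.4/200)
      = 3.36733 / 2.977 = 1.1311 = 113.11%

F_rel = 113.1%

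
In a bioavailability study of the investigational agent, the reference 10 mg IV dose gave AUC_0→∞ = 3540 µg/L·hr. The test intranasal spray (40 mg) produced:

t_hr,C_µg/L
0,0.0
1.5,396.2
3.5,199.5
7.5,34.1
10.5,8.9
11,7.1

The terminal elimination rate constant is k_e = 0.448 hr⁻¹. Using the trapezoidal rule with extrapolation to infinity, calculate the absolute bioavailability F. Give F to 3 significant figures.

Trapezoidal AUC_0→11 (intranasal spray):
  [0→1.5]: (0.0+396.2)/2 × 1.5 = 297.15
  [1.5→3.5]: (396.2+199.5)/2 × 2 = 595.7
  [3.5→7.5]: (199.5+34.1)/2 × 4 = 467.2
  [7.5→10.5]: (34.1+8.9)/2 × 3 = 64.5
  [10.5→11]: (8.9+7.1)/2 × 0.5 = 4.0
  Sum = 1428.55 µg/L·hr
Tail: C_last/k_e = 7.1/0.448 = 15.848
AUC_0→∞ (intranasal spray) = 1428.55 + 15.848 = 1444.398 µg/L·hr
F = (AUC_ev/D_ev)/(AUC_iv/D_iv) = (1444.398/40)/(3540/10) = 36.10995/354 = 0.1020

F = 0.102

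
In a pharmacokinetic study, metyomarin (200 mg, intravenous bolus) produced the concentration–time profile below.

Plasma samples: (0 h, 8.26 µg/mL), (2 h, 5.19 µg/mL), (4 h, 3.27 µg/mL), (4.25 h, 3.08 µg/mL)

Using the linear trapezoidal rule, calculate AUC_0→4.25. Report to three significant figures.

Trapezoidal AUC_0→4.25:
  [0→2]: (8.26+5.19)/2 × 2 = 13.45
  [2→4]: (5.19+3.27)/2 × 2 = 8.46
  [4→4.25]: (3.27+3.08)/2 × 0.25 = 0.79375
  Sum = 22.70375 µg/mL·h

AUC = 22.7 µg/mL·h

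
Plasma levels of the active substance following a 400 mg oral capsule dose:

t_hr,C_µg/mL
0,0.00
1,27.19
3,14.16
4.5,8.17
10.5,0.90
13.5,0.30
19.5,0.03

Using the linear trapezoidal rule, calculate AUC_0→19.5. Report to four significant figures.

AUC = 101.7 µg/mL·hr

Trapezoidal AUC_0→19.5:
  [0→1]: (0.00+27.19)/2 × 1 = 13.595
  [1→3]: (27.19+14.16)/2 × 2 = 41.35
  [3→4.5]: (14.16+8.17)/2 × 1.5 = 16.7475
  [4.5→10.5]: (8.17+0.90)/2 × 6 = 27.21
  [10.5→13.5]: (0.90+0.30)/2 × 3 = 1.8
  [13.5→19.5]: (0.30+0.03)/2 × 6 = 0.99
  Sum = 101.6925 µg/mL·hr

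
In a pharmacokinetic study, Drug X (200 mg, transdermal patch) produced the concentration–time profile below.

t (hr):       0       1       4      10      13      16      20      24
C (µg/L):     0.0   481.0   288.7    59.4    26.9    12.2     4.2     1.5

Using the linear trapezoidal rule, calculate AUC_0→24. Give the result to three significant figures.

AUC = 2670 µg/L·hr

Trapezoidal AUC_0→24:
  [0→1]: (0.0+481.0)/2 × 1 = 240.5
  [1→4]: (481.0+288.7)/2 × 3 = 1154.55
  [4→10]: (288.7+59.4)/2 × 6 = 1044.3
  [10→13]: (59.4+26.9)/2 × 3 = 129.45
  [13→16]: (26.9+12.2)/2 × 3 = 58.65
  [16→20]: (12.2+4.2)/2 × 4 = 32.8
  [20→24]: (4.2+1.5)/2 × 4 = 11.4
  Sum = 2671.65 µg/L·hr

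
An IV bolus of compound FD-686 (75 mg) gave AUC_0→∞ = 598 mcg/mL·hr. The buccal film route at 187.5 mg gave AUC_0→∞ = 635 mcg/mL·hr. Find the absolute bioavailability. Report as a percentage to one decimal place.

F = (AUC_ev / D_ev) / (AUC_iv / D_iv)
  = (635/187.5) / (598/75)
  = 3.38667 / 7.97333 = 0.4247
  = 42.47%

F = 42.5%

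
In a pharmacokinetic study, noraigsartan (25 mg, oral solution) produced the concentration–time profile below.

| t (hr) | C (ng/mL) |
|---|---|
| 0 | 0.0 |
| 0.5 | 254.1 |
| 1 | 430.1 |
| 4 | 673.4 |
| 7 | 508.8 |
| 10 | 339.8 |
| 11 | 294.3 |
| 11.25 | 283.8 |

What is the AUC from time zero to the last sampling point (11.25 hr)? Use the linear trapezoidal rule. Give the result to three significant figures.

Trapezoidal AUC_0→11.25:
  [0→0.5]: (0.0+254.1)/2 × 0.5 = 63.525
  [0.5→1]: (254.1+430.1)/2 × 0.5 = 171.05
  [1→4]: (430.1+673.4)/2 × 3 = 1655.25
  [4→7]: (673.4+508.8)/2 × 3 = 1773.3
  [7→10]: (508.8+339.8)/2 × 3 = 1272.9
  [10→11]: (339.8+294.3)/2 × 1 = 317.05
  [11→11.25]: (294.3+283.8)/2 × 0.25 = 72.2625
  Sum = 5325.3375 ng/mL·hr

AUC = 5330 ng/mL·hr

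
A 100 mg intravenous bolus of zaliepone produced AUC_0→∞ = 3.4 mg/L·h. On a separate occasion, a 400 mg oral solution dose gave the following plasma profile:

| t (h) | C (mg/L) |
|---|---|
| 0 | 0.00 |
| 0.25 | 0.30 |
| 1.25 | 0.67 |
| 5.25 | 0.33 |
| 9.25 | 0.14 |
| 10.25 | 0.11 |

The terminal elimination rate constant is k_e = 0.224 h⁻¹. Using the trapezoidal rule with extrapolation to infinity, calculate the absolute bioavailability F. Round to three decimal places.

Trapezoidal AUC_0→10.25 (oral solution):
  [0→0.25]: (0.00+0.30)/2 × 0.25 = 0.0375
  [0.25→1.25]: (0.30+0.67)/2 × 1 = 0.485
  [1.25→5.25]: (0.67+0.33)/2 × 4 = 2.0
  [5.25→9.25]: (0.33+0.14)/2 × 4 = 0.94
  [9.25→10.25]: (0.14+0.11)/2 × 1 = 0.125
  Sum = 3.5875 mg/L·h
Tail: C_last/k_e = 0.11/0.224 = 0.491
AUC_0→∞ (oral solution) = 3.5875 + 0.491 = 4.0785 mg/L·h
F = (AUC_ev/D_ev)/(AUC_iv/D_iv) = (4.0785/400)/(3.4/100) = 0.01019625/0.034 = 0.2999

F = 0.300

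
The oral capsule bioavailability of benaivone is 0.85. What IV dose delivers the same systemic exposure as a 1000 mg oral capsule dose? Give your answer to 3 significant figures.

D_iv = 850 mg

Systemic exposure from an extravascular dose = F × D_ev, so the equivalent IV dose is F × D_ev.
D_iv = F × D_ev = 0.85 × 1000 = 850 mg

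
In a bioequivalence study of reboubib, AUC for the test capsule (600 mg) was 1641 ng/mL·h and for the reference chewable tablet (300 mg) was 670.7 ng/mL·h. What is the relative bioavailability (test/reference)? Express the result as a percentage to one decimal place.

F_rel = 122.3%

F_rel = (AUC_test/D_test) / (AUC_ref/D_ref)
      = (1641/600) / (670.7/300)
      = 2.735 / 2.23567 = 1.2233 = 122.33%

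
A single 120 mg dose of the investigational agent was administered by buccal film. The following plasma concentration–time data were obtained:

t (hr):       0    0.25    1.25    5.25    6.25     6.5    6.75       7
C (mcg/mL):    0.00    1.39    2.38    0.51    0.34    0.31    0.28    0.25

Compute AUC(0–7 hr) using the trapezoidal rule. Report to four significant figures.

Trapezoidal AUC_0→7:
  [0→0.25]: (0.00+1.39)/2 × 0.25 = 0.17375
  [0.25→1.25]: (1.39+2.38)/2 × 1 = 1.885
  [1.25→5.25]: (2.38+0.51)/2 × 4 = 5.78
  [5.25→6.25]: (0.51+0.34)/2 × 1 = 0.425
  [6.25→6.5]: (0.34+0.31)/2 × 0.25 = 0.08125
  [6.5→6.75]: (0.31+0.28)/2 × 0.25 = 0.07375
  [6.75→7]: (0.28+0.25)/2 × 0.25 = 0.06625
  Sum = 8.485 mcg/mL·hr

AUC = 8.485 mcg/mL·hr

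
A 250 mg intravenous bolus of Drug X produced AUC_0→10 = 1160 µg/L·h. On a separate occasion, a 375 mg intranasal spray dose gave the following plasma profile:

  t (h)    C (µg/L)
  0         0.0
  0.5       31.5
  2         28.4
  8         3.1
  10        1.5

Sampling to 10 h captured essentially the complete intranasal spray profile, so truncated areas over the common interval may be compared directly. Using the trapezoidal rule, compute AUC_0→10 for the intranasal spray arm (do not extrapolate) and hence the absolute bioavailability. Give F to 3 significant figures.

F = 0.0873

Trapezoidal AUC_0→10 (intranasal spray):
  [0→0.5]: (0.0+31.5)/2 × 0.5 = 7.875
  [0.5→2]: (31.5+28.4)/2 × 1.5 = 44.925
  [2→8]: (28.4+3.1)/2 × 6 = 94.5
  [8→10]: (3.1+1.5)/2 × 2 = 4.6
  Sum = 151.9 µg/L·h
F = (AUC_ev/D_ev)/(AUC_iv/D_iv) = (151.9/375)/(1160/250) = 0.405067/4.64 = 0.0873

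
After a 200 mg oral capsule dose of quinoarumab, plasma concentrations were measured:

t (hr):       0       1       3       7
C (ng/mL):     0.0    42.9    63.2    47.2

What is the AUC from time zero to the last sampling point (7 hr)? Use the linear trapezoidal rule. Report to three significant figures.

AUC = 348 ng/mL·hr

Trapezoidal AUC_0→7:
  [0→1]: (0.0+42.9)/2 × 1 = 21.45
  [1→3]: (42.9+63.2)/2 × 2 = 106.1
  [3→7]: (63.2+47.2)/2 × 4 = 220.8
  Sum = 348.35 ng/mL·hr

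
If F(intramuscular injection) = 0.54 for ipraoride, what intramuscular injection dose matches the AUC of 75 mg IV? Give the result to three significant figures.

D_intramuscular = 139 mg

For equal systemic exposure: F × D_ev = D_iv
D_ev = D_iv / F = 75 / 0.54 = 138.889 mg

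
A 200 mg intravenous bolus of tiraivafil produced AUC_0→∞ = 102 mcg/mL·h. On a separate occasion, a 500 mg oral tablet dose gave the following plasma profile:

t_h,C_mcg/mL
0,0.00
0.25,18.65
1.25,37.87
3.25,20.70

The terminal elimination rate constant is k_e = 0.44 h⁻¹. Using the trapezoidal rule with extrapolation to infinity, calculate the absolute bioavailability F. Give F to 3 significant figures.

F = 0.534

Trapezoidal AUC_0→3.25 (oral tablet):
  [0→0.25]: (0.00+18.65)/2 × 0.25 = 2.33125
  [0.25→1.25]: (18.65+37.87)/2 × 1 = 28.26
  [1.25→3.25]: (37.87+20.70)/2 × 2 = 58.57
  Sum = 89.16125 mcg/mL·h
Tail: C_last/k_e = 20.70/0.44 = 47.045
AUC_0→∞ (oral tablet) = 89.16125 + 47.045 = 136.20625 mcg/mL·h
F = (AUC_ev/D_ev)/(AUC_iv/D_iv) = (136.20625/500)/(102/200) = 0.2724125/0.51 = 0.5341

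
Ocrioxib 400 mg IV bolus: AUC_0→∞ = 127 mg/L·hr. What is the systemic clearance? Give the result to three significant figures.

CL = Dose_iv / AUC_0→∞
   = 400 / 127 = 3.14961 L/hr

CL = 3.15 L/hr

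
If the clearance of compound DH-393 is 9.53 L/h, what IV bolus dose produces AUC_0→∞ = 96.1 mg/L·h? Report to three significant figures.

Dose_iv = CL × AUC_0→∞
     = 9.53 × 96.1 = 915.833 mg

Dose = 916 mg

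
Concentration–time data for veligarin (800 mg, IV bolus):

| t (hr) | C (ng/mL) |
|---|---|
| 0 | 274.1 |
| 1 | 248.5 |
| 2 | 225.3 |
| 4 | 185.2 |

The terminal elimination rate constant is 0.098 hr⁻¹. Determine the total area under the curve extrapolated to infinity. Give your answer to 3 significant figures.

AUC = 2800 ng/mL·hr

Trapezoidal AUC_0→4:
  [0→1]: (274.1+248.5)/2 × 1 = 261.3
  [1→2]: (248.5+225.3)/2 × 1 = 236.9
  [2→4]: (225.3+185.2)/2 × 2 = 410.5
  Sum = 908.7 ng/mL·hr
Extrapolated tail: C_last / k_e = 185.2 / 0.098 = 1889.796
AUC_0→∞ = 908.7 + 1889.796 = 2798.496 ng/mL·hr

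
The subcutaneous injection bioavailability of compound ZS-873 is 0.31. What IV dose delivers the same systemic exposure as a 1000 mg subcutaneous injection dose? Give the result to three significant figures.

D_iv = 310 mg

Systemic exposure from an extravascular dose = F × D_ev, so the equivalent IV dose is F × D_ev.
D_iv = F × D_ev = 0.31 × 1000 = 310 mg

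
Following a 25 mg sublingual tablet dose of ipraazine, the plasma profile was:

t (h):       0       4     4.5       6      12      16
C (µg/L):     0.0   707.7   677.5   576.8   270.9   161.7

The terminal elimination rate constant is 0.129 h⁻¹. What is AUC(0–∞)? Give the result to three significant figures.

AUC = 7360 µg/L·h

Trapezoidal AUC_0→16:
  [0→4]: (0.0+707.7)/2 × 4 = 1415.4
  [4→4.5]: (707.7+677.5)/2 × 0.5 = 346.3
  [4.5→6]: (677.5+576.8)/2 × 1.5 = 940.725
  [6→12]: (576.8+270.9)/2 × 6 = 2543.1
  [12→16]: (270.9+161.7)/2 × 4 = 865.2
  Sum = 6110.725 µg/L·h
Extrapolated tail: C_last / k_e = 161.7 / 0.129 = 1253.488
AUC_0→∞ = 6110.725 + 1253.488 = 7364.213 µg/L·h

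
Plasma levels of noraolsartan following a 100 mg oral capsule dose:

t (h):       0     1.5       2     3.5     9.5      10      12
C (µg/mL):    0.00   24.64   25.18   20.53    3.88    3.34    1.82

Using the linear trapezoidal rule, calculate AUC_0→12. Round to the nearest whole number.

Trapezoidal AUC_0→12:
  [0→1.5]: (0.00+24.64)/2 × 1.5 = 18.48
  [1.5→2]: (24.64+25.18)/2 × 0.5 = 12.455
  [2→3.5]: (25.18+20.53)/2 × 1.5 = 34.2825
  [3.5→9.5]: (20.53+3.88)/2 × 6 = 73.23
  [9.5→10]: (3.88+3.34)/2 × 0.5 = 1.805
  [10→12]: (3.34+1.82)/2 × 2 = 5.16
  Sum = 145.4125 µg/mL·h

AUC = 145 µg/mL·h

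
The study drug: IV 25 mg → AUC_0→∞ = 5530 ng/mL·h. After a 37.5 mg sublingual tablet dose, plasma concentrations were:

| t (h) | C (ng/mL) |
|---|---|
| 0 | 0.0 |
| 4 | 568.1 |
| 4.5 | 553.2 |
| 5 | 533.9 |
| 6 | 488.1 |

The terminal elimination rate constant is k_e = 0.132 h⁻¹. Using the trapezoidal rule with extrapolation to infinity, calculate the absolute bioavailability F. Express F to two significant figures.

F = 0.71

Trapezoidal AUC_0→6 (sublingual tablet):
  [0→4]: (0.0+568.1)/2 × 4 = 1136.2
  [4→4.5]: (568.1+553.2)/2 × 0.5 = 280.325
  [4.5→5]: (553.2+533.9)/2 × 0.5 = 271.775
  [5→6]: (533.9+488.1)/2 × 1 = 511.0
  Sum = 2199.3 ng/mL·h
Tail: C_last/k_e = 488.1/0.132 = 3697.727
AUC_0→∞ (sublingual tablet) = 2199.3 + 3697.727 = 5897.027 ng/mL·h
F = (AUC_ev/D_ev)/(AUC_iv/D_iv) = (5897.027/37.5)/(5530/25) = 157.254/221.2 = 0.7109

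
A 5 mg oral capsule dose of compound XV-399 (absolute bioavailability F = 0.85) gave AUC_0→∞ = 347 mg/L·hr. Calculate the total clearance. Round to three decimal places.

CL = F × Dose / AUC_0→∞
   = 0.85 × 5 / 347 = 0.0122478 L/hr

CL = 0.012 L/hr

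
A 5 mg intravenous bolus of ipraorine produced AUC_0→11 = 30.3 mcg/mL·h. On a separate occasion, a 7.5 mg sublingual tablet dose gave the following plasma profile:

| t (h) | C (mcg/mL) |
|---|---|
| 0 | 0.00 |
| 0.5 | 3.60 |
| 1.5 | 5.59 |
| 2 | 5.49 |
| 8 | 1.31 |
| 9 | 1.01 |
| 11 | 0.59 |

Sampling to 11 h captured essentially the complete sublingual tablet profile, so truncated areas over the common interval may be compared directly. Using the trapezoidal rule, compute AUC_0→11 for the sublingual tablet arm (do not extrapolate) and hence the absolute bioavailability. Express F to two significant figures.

F = 0.69

Trapezoidal AUC_0→11 (sublingual tablet):
  [0→0.5]: (0.00+3.60)/2 × 0.5 = 0.9
  [0.5→1.5]: (3.60+5.59)/2 × 1 = 4.595
  [1.5→2]: (5.59+5.49)/2 × 0.5 = 2.77
  [2→8]: (5.49+1.31)/2 × 6 = 20.4
  [8→9]: (1.31+1.01)/2 × 1 = 1.16
  [9→11]: (1.01+0.59)/2 × 2 = 1.6
  Sum = 31.425 mcg/mL·h
F = (AUC_ev/D_ev)/(AUC_iv/D_iv) = (31.425/7.5)/(30.3/5) = 4.19/6.06 = 0.6914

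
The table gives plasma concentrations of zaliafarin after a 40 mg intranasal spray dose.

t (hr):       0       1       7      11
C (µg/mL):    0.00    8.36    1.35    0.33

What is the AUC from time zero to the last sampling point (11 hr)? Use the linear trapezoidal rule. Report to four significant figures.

AUC = 36.67 µg/mL·hr

Trapezoidal AUC_0→11:
  [0→1]: (0.00+8.36)/2 × 1 = 4.18
  [1→7]: (8.36+1.35)/2 × 6 = 29.13
  [7→11]: (1.35+0.33)/2 × 4 = 3.36
  Sum = 36.67 µg/mL·hr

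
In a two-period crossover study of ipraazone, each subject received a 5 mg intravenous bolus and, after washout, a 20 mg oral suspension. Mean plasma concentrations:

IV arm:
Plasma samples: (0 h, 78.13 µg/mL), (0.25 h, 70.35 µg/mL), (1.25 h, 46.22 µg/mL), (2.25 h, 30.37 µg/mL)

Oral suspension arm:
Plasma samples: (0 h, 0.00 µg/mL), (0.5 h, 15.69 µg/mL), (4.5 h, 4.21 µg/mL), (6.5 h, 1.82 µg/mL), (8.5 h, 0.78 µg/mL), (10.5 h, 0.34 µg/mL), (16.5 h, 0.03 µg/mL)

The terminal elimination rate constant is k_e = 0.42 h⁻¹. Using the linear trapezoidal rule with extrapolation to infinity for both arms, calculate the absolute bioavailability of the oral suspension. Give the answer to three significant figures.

Trapezoidal AUC_0→2.25 (IV):
  [0→0.25]: (78.13+70.35)/2 × 0.25 = 18.56
  [0.25→1.25]: (70.35+46.22)/2 × 1 = 58.285
  [1.25→2.25]: (46.22+30.37)/2 × 1 = 38.295
  Sum = 115.14 µg/mL·h
IV tail: 30.37/0.42 = 72.310; AUC_iv,0→∞ = 115.14 + 72.310 = 187.45 µg/mL·h
Trapezoidal AUC_0→16.5 (oral suspension):
  [0→0.5]: (0.00+15.69)/2 × 0.5 = 3.9225
  [0.5→4.5]: (15.69+4.21)/2 × 4 = 39.8
  [4.5→6.5]: (4.21+1.82)/2 × 2 = 6.03
  [6.5→8.5]: (1.82+0.78)/2 × 2 = 2.6
  [8.5→10.5]: (0.78+0.34)/2 × 2 = 1.12
  [10.5→16.5]: (0.34+0.03)/2 × 6 = 1.11
  Sum = 54.5825 µg/mL·h
oral suspension tail: 0.03/0.42 = 0.071; AUC_ev,0→∞ = 54.5825 + 0.071 = 54.6535 µg/mL·h
F = (AUC_ev/D_ev)/(AUC_iv/D_iv) = (54.6535/20)/(187.45/5) = 2.732675/37.49 = 0.0729

F = 0.0729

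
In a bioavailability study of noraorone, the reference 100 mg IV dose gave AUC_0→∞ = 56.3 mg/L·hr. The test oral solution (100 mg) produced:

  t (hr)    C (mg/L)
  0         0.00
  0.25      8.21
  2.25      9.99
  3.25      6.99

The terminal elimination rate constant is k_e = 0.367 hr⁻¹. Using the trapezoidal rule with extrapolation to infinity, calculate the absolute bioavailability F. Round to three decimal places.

Trapezoidal AUC_0→3.25 (oral solution):
  [0→0.25]: (0.00+8.21)/2 × 0.25 = 1.02625
  [0.25→2.25]: (8.21+9.99)/2 × 2 = 18.2
  [2.25→3.25]: (9.99+6.99)/2 × 1 = 8.49
  Sum = 27.71625 mg/L·hr
Tail: C_last/k_e = 6.99/0.367 = 19.046
AUC_0→∞ (oral solution) = 27.71625 + 19.046 = 46.76225 mg/L·hr
F = (AUC_ev/D_ev)/(AUC_iv/D_iv) = (46.76225/100)/(56.3/100) = 0.4676225/0.563 = 0.8306

F = 0.831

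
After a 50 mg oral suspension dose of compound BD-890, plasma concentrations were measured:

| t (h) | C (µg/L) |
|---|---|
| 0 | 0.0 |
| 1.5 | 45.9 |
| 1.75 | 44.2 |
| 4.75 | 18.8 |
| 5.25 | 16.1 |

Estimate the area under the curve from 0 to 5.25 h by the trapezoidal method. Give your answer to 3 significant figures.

AUC = 149 µg/L·h

Trapezoidal AUC_0→5.25:
  [0→1.5]: (0.0+45.9)/2 × 1.5 = 34.425
  [1.5→1.75]: (45.9+44.2)/2 × 0.25 = 11.2625
  [1.75→4.75]: (44.2+18.8)/2 × 3 = 94.5
  [4.75→5.25]: (18.8+16.1)/2 × 0.5 = 8.725
  Sum = 148.9125 µg/L·h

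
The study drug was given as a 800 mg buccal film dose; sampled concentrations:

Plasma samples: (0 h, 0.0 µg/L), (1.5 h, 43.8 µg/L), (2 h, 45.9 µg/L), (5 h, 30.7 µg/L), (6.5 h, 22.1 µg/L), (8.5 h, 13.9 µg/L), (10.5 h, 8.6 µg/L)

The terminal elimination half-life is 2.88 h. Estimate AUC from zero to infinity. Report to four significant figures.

Trapezoidal AUC_0→10.5:
  [0→1.5]: (0.0+43.8)/2 × 1.5 = 32.85
  [1.5→2]: (43.8+45.9)/2 × 0.5 = 22.425
  [2→5]: (45.9+30.7)/2 × 3 = 114.9
  [5→6.5]: (30.7+22.1)/2 × 1.5 = 39.6
  [6.5→8.5]: (22.1+13.9)/2 × 2 = 36.0
  [8.5→10.5]: (13.9+8.6)/2 × 2 = 22.5
  Sum = 268.275 µg/L·h
k_e = ln2 / t½ = 0.693147 / 2.88 = 0.2407 h^-1
Extrapolated tail: C_last / k_e = 8.6 / 0.2407 = 35.729
AUC_0→∞ = 268.275 + 35.729 = 304.004 µg/L·h

AUC = 304.0 µg/L·h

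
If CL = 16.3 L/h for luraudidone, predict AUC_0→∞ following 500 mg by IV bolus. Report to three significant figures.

AUC_0→∞ = Dose_iv / CL
        = 500 / 16.3 = 30.6748 mg/L·h

AUC = 30.7 mg/L·h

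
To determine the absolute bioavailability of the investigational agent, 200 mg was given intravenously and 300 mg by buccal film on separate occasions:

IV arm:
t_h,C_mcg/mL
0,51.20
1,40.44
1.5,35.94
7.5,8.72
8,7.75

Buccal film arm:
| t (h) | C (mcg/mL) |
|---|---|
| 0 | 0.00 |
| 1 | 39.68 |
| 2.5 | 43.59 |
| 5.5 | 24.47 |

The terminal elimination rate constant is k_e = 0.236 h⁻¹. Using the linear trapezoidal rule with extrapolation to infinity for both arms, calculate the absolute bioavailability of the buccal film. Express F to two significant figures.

Trapezoidal AUC_0→8 (IV):
  [0→1]: (51.20+40.44)/2 × 1 = 45.82
  [1→1.5]: (40.44+35.94)/2 × 0.5 = 19.095
  [1.5→7.5]: (35.94+8.72)/2 × 6 = 133.98
  [7.5→8]: (8.72+7.75)/2 × 0.5 = 4.1175
  Sum = 203.0125 mcg/mL·h
IV tail: 7.75/0.236 = 32.839; AUC_iv,0→∞ = 203.0125 + 32.839 = 235.8515 mcg/mL·h
Trapezoidal AUC_0→5.5 (buccal film):
  [0→1]: (0.00+39.68)/2 × 1 = 19.84
  [1→2.5]: (39.68+43.59)/2 × 1.5 = 62.4525
  [2.5→5.5]: (43.59+24.47)/2 × 3 = 102.09
  Sum = 184.3825 mcg/mL·h
buccal film tail: 24.47/0.236 = 103.686; AUC_ev,0→∞ = 184.3825 + 103.686 = 288.0685 mcg/mL·h
F = (AUC_ev/D_ev)/(AUC_iv/D_iv) = (288.0685/300)/(235.8515/200) = 0.960228/1.1792575 = 0.8143

F = 0.81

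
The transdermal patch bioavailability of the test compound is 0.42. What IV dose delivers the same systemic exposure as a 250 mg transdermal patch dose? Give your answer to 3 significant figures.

D_iv = 105 mg

Systemic exposure from an extravascular dose = F × D_ev, so the equivalent IV dose is F × D_ev.
D_iv = F × D_ev = 0.42 × 250 = 105 mg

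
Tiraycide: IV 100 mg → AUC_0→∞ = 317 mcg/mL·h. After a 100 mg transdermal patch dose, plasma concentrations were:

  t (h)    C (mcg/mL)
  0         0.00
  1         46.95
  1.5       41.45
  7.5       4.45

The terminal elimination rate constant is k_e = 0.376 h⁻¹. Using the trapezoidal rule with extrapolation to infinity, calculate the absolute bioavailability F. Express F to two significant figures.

Trapezoidal AUC_0→7.5 (transdermal patch):
  [0→1]: (0.00+46.95)/2 × 1 = 23.475
  [1→1.5]: (46.95+41.45)/2 × 0.5 = 22.1
  [1.5→7.5]: (41.45+4.45)/2 × 6 = 137.7
  Sum = 183.275 mcg/mL·h
Tail: C_last/k_e = 4.45/0.376 = 11.835
AUC_0→∞ (transdermal patch) = 183.275 + 11.835 = 195.11 mcg/mL·h
F = (AUC_ev/D_ev)/(AUC_iv/D_iv) = (195.11/100)/(317/100) = 1.9511/3.17 = 0.6155

F = 0.62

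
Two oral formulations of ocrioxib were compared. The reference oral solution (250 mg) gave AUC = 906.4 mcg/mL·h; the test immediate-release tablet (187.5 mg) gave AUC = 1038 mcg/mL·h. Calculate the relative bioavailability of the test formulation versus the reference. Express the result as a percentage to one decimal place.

F_rel = (AUC_test/D_test) / (AUC_ref/D_ref)
      = (1038/187.5) / (906.4/250)
      = 5.536 / 3.6256 = 1.5269 = 152.69%

F_rel = 152.7%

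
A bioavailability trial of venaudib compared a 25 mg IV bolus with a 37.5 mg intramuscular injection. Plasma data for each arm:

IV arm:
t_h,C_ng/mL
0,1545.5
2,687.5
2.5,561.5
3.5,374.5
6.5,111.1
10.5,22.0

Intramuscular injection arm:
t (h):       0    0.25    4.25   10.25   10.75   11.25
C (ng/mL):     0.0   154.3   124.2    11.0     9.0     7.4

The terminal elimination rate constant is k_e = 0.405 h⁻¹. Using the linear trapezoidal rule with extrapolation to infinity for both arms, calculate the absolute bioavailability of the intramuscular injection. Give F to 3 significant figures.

Trapezoidal AUC_0→10.5 (IV):
  [0→2]: (1545.5+687.5)/2 × 2 = 2233.0
  [2→2.5]: (687.5+561.5)/2 × 0.5 = 312.25
  [2.5→3.5]: (561.5+374.5)/2 × 1 = 468.0
  [3.5→6.5]: (374.5+111.1)/2 × 3 = 728.4
  [6.5→10.5]: (111.1+22.0)/2 × 4 = 266.2
  Sum = 4007.85 ng/mL·h
IV tail: 22.0/0.405 = 54.321; AUC_iv,0→∞ = 4007.85 + 54.321 = 4062.171 ng/mL·h
Trapezoidal AUC_0→11.25 (intramuscular injection):
  [0→0.25]: (0.0+154.3)/2 × 0.25 = 19.2875
  [0.25→4.25]: (154.3+124.2)/2 × 4 = 557.0
  [4.25→10.25]: (124.2+11.0)/2 × 6 = 405.6
  [10.25→10.75]: (11.0+9.0)/2 × 0.5 = 5.0
  [10.75→11.25]: (9.0+7.4)/2 × 0.5 = 4.1
  Sum = 990.9875 ng/mL·h
intramuscular injection tail: 7.4/0.405 = 18.272; AUC_ev,0→∞ = 990.9875 + 18.272 = 1009.2595 ng/mL·h
F = (AUC_ev/D_ev)/(AUC_iv/D_iv) = (1009.2595/37.5)/(4062.171/25) = 26.9136/162.48684 = 0.1656

F = 0.166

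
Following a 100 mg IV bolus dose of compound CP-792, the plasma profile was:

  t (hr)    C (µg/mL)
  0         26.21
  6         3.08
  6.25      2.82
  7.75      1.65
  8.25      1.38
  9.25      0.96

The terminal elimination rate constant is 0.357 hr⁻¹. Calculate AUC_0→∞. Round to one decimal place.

Trapezoidal AUC_0→9.25:
  [0→6]: (26.21+3.08)/2 × 6 = 87.87
  [6→6.25]: (3.08+2.82)/2 × 0.25 = 0.7375
  [6.25→7.75]: (2.82+1.65)/2 × 1.5 = 3.3525
  [7.75→8.25]: (1.65+1.38)/2 × 0.5 = 0.7575
  [8.25→9.25]: (1.38+0.96)/2 × 1 = 1.17
  Sum = 93.8875 µg/mL·hr
Extrapolated tail: C_last / k_e = 0.96 / 0.357 = 2.689
AUC_0→∞ = 93.8875 + 2.689 = 96.5765 µg/mL·hr

AUC = 96.6 µg/mL·hr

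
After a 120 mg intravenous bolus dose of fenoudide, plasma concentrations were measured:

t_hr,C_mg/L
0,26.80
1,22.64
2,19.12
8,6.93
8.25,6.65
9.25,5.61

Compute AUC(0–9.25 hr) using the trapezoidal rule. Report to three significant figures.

Trapezoidal AUC_0→9.25:
  [0→1]: (26.80+22.64)/2 × 1 = 24.72
  [1→2]: (22.64+19.12)/2 × 1 = 20.88
  [2→8]: (19.12+6.93)/2 × 6 = 78.15
  [8→8.25]: (6.93+6.65)/2 × 0.25 = 1.6975
  [8.25→9.25]: (6.65+5.61)/2 × 1 = 6.13
  Sum = 131.5775 mg/L·hr

AUC = 132 mg/L·hr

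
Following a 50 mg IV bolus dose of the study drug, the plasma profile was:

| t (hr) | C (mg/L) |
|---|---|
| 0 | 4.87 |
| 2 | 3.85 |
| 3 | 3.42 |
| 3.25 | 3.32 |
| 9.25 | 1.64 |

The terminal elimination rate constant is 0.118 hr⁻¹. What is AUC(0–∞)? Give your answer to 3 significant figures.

Trapezoidal AUC_0→9.25:
  [0→2]: (4.87+3.85)/2 × 2 = 8.72
  [2→3]: (3.85+3.42)/2 × 1 = 3.635
  [3→3.25]: (3.42+3.32)/2 × 0.25 = 0.8425
  [3.25→9.25]: (3.32+1.64)/2 × 6 = 14.88
  Sum = 28.0775 mg/L·hr
Extrapolated tail: C_last / k_e = 1.64 / 0.118 = 13.898
AUC_0→∞ = 28.0775 + 13.898 = 41.9755 mg/L·hr

AUC = 42.0 mg/L·hr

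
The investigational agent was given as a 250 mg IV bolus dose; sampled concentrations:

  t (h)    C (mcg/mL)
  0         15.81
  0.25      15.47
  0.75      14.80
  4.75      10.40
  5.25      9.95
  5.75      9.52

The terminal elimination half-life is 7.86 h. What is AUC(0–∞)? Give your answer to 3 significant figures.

Trapezoidal AUC_0→5.75:
  [0→0.25]: (15.81+15.47)/2 × 0.25 = 3.91
  [0.25→0.75]: (15.47+14.80)/2 × 0.5 = 7.5675
  [0.75→4.75]: (14.80+10.40)/2 × 4 = 50.4
  [4.75→5.25]: (10.40+9.95)/2 × 0.5 = 5.0875
  [5.25→5.75]: (9.95+9.52)/2 × 0.5 = 4.8675
  Sum = 71.8325 mcg/mL·h
k_e = ln2 / t½ = 0.693147 / 7.86 = 0.0882 h^-1
Extrapolated tail: C_last / k_e = 9.52 / 0.0882 = 107.937
AUC_0→∞ = 71.8325 + 107.937 = 179.7695 mcg/mL·h

AUC = 180 mcg/mL·h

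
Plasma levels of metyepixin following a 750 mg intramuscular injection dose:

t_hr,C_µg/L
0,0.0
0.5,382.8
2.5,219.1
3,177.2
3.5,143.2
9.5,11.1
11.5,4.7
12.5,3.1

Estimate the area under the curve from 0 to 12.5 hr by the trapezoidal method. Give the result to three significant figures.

Trapezoidal AUC_0→12.5:
  [0→0.5]: (0.0+382.8)/2 × 0.5 = 95.7
  [0.5→2.5]: (382.8+219.1)/2 × 2 = 601.9
  [2.5→3]: (219.1+177.2)/2 × 0.5 = 99.075
  [3→3.5]: (177.2+143.2)/2 × 0.5 = 80.1
  [3.5→9.5]: (143.2+11.1)/2 × 6 = 462.9
  [9.5→11.5]: (11.1+4.7)/2 × 2 = 15.8
  [11.5→12.5]: (4.7+3.1)/2 × 1 = 3.9
  Sum = 1359.375 µg/L·hr

AUC = 1360 µg/L·hr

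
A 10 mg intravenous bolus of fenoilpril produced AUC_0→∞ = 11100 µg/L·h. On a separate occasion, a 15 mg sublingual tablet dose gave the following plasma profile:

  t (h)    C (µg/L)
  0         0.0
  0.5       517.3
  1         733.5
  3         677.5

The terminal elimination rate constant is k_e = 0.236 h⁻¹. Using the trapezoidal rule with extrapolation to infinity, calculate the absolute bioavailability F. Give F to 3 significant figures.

F = 0.284

Trapezoidal AUC_0→3 (sublingual tablet):
  [0→0.5]: (0.0+517.3)/2 × 0.5 = 129.325
  [0.5→1]: (517.3+733.5)/2 × 0.5 = 312.7
  [1→3]: (733.5+677.5)/2 × 2 = 1411.0
  Sum = 1853.025 µg/L·h
Tail: C_last/k_e = 677.5/0.236 = 2870.763
AUC_0→∞ (sublingual tablet) = 1853.025 + 2870.763 = 4723.788 µg/L·h
F = (AUC_ev/D_ev)/(AUC_iv/D_iv) = (4723.788/15)/(11100/10) = 314.9192/1110 = 0.2837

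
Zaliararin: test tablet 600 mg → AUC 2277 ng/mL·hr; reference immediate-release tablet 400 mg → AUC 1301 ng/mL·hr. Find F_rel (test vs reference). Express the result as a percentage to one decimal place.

F_rel = 116.7%

F_rel = (AUC_test/D_test) / (AUC_ref/D_ref)
      = (2277/600) / (1301/400)
      = 3.795 / 3.2525 = 1.1668 = 116.68%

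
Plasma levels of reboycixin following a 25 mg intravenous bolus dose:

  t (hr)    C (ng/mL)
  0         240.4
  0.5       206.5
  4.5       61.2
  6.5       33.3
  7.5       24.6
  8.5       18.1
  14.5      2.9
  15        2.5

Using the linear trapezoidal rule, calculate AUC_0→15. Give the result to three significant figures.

AUC = 856 ng/mL·hr

Trapezoidal AUC_0→15:
  [0→0.5]: (240.4+206.5)/2 × 0.5 = 111.725
  [0.5→4.5]: (206.5+61.2)/2 × 4 = 535.4
  [4.5→6.5]: (61.2+33.3)/2 × 2 = 94.5
  [6.5→7.5]: (33.3+24.6)/2 × 1 = 28.95
  [7.5→8.5]: (24.6+18.1)/2 × 1 = 21.35
  [8.5→14.5]: (18.1+2.9)/2 × 6 = 63.0
  [14.5→15]: (2.9+2.5)/2 × 0.5 = 1.35
  Sum = 856.275 ng/mL·hr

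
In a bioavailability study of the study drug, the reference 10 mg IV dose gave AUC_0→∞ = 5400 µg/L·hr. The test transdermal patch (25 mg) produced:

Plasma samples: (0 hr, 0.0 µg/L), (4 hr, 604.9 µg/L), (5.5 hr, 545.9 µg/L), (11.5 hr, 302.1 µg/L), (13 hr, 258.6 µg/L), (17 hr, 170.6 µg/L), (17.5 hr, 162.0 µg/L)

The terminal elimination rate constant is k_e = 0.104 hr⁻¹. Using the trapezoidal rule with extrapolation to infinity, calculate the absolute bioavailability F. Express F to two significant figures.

Trapezoidal AUC_0→17.5 (transdermal patch):
  [0→4]: (0.0+604.9)/2 × 4 = 1209.8
  [4→5.5]: (604.9+545.9)/2 × 1.5 = 863.1
  [5.5→11.5]: (545.9+302.1)/2 × 6 = 2544.0
  [11.5→13]: (302.1+258.6)/2 × 1.5 = 420.525
  [13→17]: (258.6+170.6)/2 × 4 = 858.4
  [17→17.5]: (170.6+162.0)/2 × 0.5 = 83.15
  Sum = 5978.975 µg/L·hr
Tail: C_last/k_e = 162.0/0.104 = 1557.692
AUC_0→∞ (transdermal patch) = 5978.975 + 1557.692 = 7536.667 µg/L·hr
F = (AUC_ev/D_ev)/(AUC_iv/D_iv) = (7536.667/25)/(5400/10) = 301.46668/540 = 0.5583

F = 0.56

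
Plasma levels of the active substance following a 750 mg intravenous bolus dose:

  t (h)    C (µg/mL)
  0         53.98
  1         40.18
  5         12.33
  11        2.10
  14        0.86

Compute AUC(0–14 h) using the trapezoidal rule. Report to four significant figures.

Trapezoidal AUC_0→14:
  [0→1]: (53.98+40.18)/2 × 1 = 47.08
  [1→5]: (40.18+12.33)/2 × 4 = 105.02
  [5→11]: (12.33+2.10)/2 × 6 = 43.29
  [11→14]: (2.10+0.86)/2 × 3 = 4.44
  Sum = 199.83 µg/mL·h

AUC = 199.8 µg/mL·h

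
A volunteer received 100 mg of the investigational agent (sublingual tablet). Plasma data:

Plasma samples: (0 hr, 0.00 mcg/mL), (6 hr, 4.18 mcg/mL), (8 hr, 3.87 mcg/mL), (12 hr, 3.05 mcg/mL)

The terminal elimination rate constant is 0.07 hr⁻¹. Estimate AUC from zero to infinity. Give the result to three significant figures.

Trapezoidal AUC_0→12:
  [0→6]: (0.00+4.18)/2 × 6 = 12.54
  [6→8]: (4.18+3.87)/2 × 2 = 8.05
  [8→12]: (3.87+3.05)/2 × 4 = 13.84
  Sum = 34.43 mcg/mL·hr
Extrapolated tail: C_last / k_e = 3.05 / 0.07 = 43.571
AUC_0→∞ = 34.43 + 43.571 = 78.001 mcg/mL·hr

AUC = 78.0 mcg/mL·hr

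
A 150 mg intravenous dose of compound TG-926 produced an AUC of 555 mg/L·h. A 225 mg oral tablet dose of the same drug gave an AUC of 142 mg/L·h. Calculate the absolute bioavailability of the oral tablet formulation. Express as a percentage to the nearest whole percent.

F = 17%

F = (AUC_ev / D_ev) / (AUC_iv / D_iv)
  = (142/225) / (555/150)
  = 0.631111 / 3.7 = 0.1706
  = 17.06%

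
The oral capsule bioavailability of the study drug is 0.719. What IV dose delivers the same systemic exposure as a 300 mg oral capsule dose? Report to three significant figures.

D_iv = 216 mg

Systemic exposure from an extravascular dose = F × D_ev, so the equivalent IV dose is F × D_ev.
D_iv = F × D_ev = 0.719 × 300 = 215.7 mg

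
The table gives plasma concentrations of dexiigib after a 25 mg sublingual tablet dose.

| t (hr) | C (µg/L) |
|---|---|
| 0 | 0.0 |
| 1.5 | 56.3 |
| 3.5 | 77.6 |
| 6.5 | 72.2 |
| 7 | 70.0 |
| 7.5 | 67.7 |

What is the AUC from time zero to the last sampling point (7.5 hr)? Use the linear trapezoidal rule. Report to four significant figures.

Trapezoidal AUC_0→7.5:
  [0→1.5]: (0.0+56.3)/2 × 1.5 = 42.225
  [1.5→3.5]: (56.3+77.6)/2 × 2 = 133.9
  [3.5→6.5]: (77.6+72.2)/2 × 3 = 224.7
  [6.5→7]: (72.2+70.0)/2 × 0.5 = 35.55
  [7→7.5]: (70.0+67.7)/2 × 0.5 = 34.425
  Sum = 470.8 µg/L·hr

AUC = 470.8 µg/L·hr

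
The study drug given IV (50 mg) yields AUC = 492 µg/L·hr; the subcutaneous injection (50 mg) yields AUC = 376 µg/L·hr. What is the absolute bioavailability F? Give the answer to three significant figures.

F = 0.764

F = (AUC_ev / D_ev) / (AUC_iv / D_iv)
  = (376/50) / (492/50)
  = 7.52 / 9.84 = 0.7642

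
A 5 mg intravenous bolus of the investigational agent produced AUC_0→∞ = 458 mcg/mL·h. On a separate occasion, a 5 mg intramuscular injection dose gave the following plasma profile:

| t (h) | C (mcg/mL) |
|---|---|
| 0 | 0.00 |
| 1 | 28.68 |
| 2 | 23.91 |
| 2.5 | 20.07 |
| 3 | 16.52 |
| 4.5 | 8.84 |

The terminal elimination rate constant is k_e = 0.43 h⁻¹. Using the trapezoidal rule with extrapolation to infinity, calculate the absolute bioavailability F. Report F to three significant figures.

Trapezoidal AUC_0→4.5 (intramuscular injection):
  [0→1]: (0.00+28.68)/2 × 1 = 14.34
  [1→2]: (28.68+23.91)/2 × 1 = 26.295
  [2→2.5]: (23.91+20.07)/2 × 0.5 = 10.995
  [2.5→3]: (20.07+16.52)/2 × 0.5 = 9.1475
  [3→4.5]: (16.52+8.84)/2 × 1.5 = 19.02
  Sum = 79.7975 mcg/mL·h
Tail: C_last/k_e = 8.84/0.43 = 20.558
AUC_0→∞ (intramuscular injection) = 79.7975 + 20.558 = 100.3555 mcg/mL·h
F = (AUC_ev/D_ev)/(AUC_iv/D_iv) = (100.3555/5)/(458/5) = 20.0711/91.6 = 0.2191

F = 0.219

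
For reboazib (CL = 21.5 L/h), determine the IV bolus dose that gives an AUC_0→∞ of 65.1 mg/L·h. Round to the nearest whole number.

Dose_iv = CL × AUC_0→∞
     = 21.5 × 65.1 = 1399.65 mg

Dose = 1400 mg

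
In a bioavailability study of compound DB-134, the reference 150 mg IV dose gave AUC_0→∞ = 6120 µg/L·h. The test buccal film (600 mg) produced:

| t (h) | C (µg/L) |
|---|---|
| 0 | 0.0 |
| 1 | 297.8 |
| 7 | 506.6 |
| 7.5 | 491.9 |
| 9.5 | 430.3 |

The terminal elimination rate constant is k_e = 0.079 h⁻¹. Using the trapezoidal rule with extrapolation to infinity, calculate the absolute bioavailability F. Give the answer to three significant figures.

Trapezoidal AUC_0→9.5 (buccal film):
  [0→1]: (0.0+297.8)/2 × 1 = 148.9
  [1→7]: (297.8+506.6)/2 × 6 = 2413.2
  [7→7.5]: (506.6+491.9)/2 × 0.5 = 249.625
  [7.5→9.5]: (491.9+430.3)/2 × 2 = 922.2
  Sum = 3733.925 µg/L·h
Tail: C_last/k_e = 430.3/0.079 = 5446.835
AUC_0→∞ (buccal film) = 3733.925 + 5446.835 = 9180.76 µg/L·h
F = (AUC_ev/D_ev)/(AUC_iv/D_iv) = (9180.76/600)/(6120/150) = 15.3013/40.8 = 0.3750

F = 0.375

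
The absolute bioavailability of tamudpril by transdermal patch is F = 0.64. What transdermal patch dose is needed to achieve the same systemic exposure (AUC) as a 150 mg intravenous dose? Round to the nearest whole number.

D_transdermal = 234 mg

For equal systemic exposure: F × D_ev = D_iv
D_ev = D_iv / F = 150 / 0.64 = 234.375 mg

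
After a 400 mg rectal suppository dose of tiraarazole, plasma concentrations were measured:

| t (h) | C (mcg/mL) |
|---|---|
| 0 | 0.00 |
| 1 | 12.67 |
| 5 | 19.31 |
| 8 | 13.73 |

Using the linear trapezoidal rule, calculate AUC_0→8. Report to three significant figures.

AUC = 120 mcg/mL·h

Trapezoidal AUC_0→8:
  [0→1]: (0.00+12.67)/2 × 1 = 6.335
  [1→5]: (12.67+19.31)/2 × 4 = 63.96
  [5→8]: (19.31+13.73)/2 × 3 = 49.56
  Sum = 119.855 mcg/mL·h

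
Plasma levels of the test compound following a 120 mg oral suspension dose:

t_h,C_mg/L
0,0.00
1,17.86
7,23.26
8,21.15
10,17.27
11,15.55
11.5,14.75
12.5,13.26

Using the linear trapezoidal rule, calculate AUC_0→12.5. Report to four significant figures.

Trapezoidal AUC_0→12.5:
  [0→1]: (0.00+17.86)/2 × 1 = 8.93
  [1→7]: (17.86+23.26)/2 × 6 = 123.36
  [7→8]: (23.26+21.15)/2 × 1 = 22.205
  [8→10]: (21.15+17.27)/2 × 2 = 38.42
  [10→11]: (17.27+15.55)/2 × 1 = 16.41
  [11→11.5]: (15.55+14.75)/2 × 0.5 = 7.575
  [11.5→12.5]: (14.75+13.26)/2 × 1 = 14.005
  Sum = 230.905 mg/L·h

AUC = 230.9 mg/L·h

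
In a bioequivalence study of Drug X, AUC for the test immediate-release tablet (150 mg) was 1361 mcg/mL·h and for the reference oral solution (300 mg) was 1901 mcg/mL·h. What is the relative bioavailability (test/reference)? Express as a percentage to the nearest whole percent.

F_rel = (AUC_test/D_test) / (AUC_ref/D_ref)
      = (1361/150) / (1901/300)
      = 9.07333 / 6.33667 = 1.4319 = 143.19%

F_rel = 143%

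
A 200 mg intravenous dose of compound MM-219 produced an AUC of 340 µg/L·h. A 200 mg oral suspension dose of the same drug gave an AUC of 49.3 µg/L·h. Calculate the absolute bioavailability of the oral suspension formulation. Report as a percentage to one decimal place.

F = 14.5%

F = (AUC_ev / D_ev) / (AUC_iv / D_iv)
  = (49.3/200) / (340/200)
  = 0.2465 / 1.7 = 0.1450
  = 14.50%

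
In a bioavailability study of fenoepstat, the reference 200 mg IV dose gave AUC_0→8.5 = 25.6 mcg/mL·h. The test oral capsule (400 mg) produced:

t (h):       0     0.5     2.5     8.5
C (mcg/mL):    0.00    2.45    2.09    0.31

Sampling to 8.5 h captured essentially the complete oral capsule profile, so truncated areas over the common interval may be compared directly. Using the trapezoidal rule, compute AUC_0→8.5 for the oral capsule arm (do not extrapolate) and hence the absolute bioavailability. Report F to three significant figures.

F = 0.241

Trapezoidal AUC_0→8.5 (oral capsule):
  [0→0.5]: (0.00+2.45)/2 × 0.5 = 0.6125
  [0.5→2.5]: (2.45+2.09)/2 × 2 = 4.54
  [2.5→8.5]: (2.09+0.31)/2 × 6 = 7.2
  Sum = 12.3525 mcg/mL·h
F = (AUC_ev/D_ev)/(AUC_iv/D_iv) = (12.3525/400)/(25.6/200) = 0.03088125/0.128 = 0.2413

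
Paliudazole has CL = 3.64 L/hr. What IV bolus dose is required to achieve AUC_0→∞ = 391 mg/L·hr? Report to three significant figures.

Dose_iv = CL × AUC_0→∞
     = 3.64 × 391 = 1423.24 mg

Dose = 1420 mg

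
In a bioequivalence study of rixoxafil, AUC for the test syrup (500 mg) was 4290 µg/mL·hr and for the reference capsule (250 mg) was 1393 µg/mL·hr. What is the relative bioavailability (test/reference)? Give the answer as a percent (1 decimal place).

F_rel = 154.0%

F_rel = (AUC_test/D_test) / (AUC_ref/D_ref)
      = (4290/500) / (1393/250)
      = 8.58 / 5.572 = 1.5398 = 153.98%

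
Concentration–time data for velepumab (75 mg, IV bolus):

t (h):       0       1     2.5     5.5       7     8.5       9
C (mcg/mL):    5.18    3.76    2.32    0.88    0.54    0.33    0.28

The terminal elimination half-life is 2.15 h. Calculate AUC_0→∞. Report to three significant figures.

Trapezoidal AUC_0→9:
  [0→1]: (5.18+3.76)/2 × 1 = 4.47
  [1→2.5]: (3.76+2.32)/2 × 1.5 = 4.56
  [2.5→5.5]: (2.32+0.88)/2 × 3 = 4.8
  [5.5→7]: (0.88+0.54)/2 × 1.5 = 1.065
  [7→8.5]: (0.54+0.33)/2 × 1.5 = 0.6525
  [8.5→9]: (0.33+0.28)/2 × 0.5 = 0.1525
  Sum = 15.7 mcg/mL·h
k_e = ln2 / t½ = 0.693147 / 2.15 = 0.3224 h^-1
Extrapolated tail: C_last / k_e = 0.28 / 0.3224 = 0.868
AUC_0→∞ = 15.7 + 0.868 = 16.568 mcg/mL·h

AUC = 16.6 mcg/mL·h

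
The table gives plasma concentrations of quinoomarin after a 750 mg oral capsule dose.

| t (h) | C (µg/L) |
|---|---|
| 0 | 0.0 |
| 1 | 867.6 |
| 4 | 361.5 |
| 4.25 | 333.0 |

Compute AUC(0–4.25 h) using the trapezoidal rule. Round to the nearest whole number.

Trapezoidal AUC_0→4.25:
  [0→1]: (0.0+867.6)/2 × 1 = 433.8
  [1→4]: (867.6+361.5)/2 × 3 = 1843.65
  [4→4.25]: (361.5+333.0)/2 × 0.25 = 86.8125
  Sum = 2364.2625 µg/L·h

AUC = 2364 µg/L·h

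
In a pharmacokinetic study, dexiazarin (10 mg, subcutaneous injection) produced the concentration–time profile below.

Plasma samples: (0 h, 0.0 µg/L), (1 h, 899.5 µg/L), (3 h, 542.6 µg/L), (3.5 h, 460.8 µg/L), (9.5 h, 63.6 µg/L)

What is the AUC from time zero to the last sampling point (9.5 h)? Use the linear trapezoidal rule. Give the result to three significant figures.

Trapezoidal AUC_0→9.5:
  [0→1]: (0.0+899.5)/2 × 1 = 449.75
  [1→3]: (899.5+542.6)/2 × 2 = 1442.1
  [3→3.5]: (542.6+460.8)/2 × 0.5 = 250.85
  [3.5→9.5]: (460.8+63.6)/2 × 6 = 1573.2
  Sum = 3715.9 µg/L·h

AUC = 3720 µg/L·h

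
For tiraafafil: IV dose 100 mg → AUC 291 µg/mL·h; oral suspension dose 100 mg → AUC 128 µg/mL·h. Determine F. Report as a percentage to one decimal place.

F = (AUC_ev / D_ev) / (AUC_iv / D_iv)
  = (128/100) / (291/100)
  = 1.28 / 2.91 = 0.4399
  = 43.99%

F = 44.0%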